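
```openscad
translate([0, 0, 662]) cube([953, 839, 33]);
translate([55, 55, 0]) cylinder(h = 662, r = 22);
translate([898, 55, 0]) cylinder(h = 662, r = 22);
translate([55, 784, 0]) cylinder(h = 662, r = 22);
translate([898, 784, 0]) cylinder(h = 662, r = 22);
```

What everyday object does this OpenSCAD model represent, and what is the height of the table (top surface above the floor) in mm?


A table. The table height is 695 mm.

A 953×839×33 slab sits at z = 662 on four Ø44 mm round legs — a table. The top surface is at 662 + 33 = 695 mm.


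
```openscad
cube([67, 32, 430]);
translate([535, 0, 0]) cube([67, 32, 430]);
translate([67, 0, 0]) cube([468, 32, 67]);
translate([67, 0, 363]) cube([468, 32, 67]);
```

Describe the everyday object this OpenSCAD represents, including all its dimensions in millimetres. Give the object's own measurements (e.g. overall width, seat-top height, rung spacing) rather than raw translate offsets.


A rectangular picture frame lying in the x–z plane (depth along y). The opening is 468 mm wide (x) by 296 mm tall (z), surrounded by a border 67 mm wide on all four sides. The frame is 32 mm deep and is made of two full-height vertical stiles with two horizontal rails fitted between them.


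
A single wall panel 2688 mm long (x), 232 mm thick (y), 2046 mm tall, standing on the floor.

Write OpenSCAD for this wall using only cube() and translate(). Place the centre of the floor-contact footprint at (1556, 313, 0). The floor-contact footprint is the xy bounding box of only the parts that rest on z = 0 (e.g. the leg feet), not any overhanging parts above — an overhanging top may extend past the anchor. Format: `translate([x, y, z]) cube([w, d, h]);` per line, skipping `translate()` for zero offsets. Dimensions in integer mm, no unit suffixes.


translate([212, 197, 0]) cube([2688, 232, 2046]);


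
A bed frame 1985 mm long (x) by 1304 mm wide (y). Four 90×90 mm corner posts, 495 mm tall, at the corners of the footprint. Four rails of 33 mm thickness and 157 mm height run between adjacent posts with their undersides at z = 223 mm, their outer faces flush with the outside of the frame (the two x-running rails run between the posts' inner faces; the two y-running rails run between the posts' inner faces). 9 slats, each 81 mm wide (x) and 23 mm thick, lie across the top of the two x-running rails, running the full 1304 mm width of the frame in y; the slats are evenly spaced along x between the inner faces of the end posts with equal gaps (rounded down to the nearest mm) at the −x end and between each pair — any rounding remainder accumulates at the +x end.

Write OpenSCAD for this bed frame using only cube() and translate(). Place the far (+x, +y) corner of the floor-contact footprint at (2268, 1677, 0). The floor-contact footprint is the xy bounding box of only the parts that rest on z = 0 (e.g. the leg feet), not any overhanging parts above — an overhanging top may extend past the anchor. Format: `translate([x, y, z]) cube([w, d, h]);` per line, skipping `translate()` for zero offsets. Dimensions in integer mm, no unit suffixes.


translate([283, 373, 0]) cube([90, 90, 495]);
translate([283, 1587, 0]) cube([90, 90, 495]);
translate([2178, 373, 0]) cube([90, 90, 495]);
translate([2178, 1587, 0]) cube([90, 90, 495]);
translate([373, 373, 223]) cube([1805, 33, 157]);
translate([373, 1644, 223]) cube([1805, 33, 157]);
translate([283, 463, 223]) cube([33, 1124, 157]);
translate([2235, 463, 223]) cube([33, 1124, 157]);
translate([480, 373, 380]) cube([81, 1304, 23]);
translate([668, 373, 380]) cube([81, 1304, 23]);
translate([856, 373, 380]) cube([81, 1304, 23]);
translate([1044, 373, 380]) cube([81, 1304, 23]);
translate([1232, 373, 380]) cube([81, 1304, 23]);
translate([1420, 373, 380]) cube([81, 1304, 23]);
translate([1608, 373, 380]) cube([81, 1304, 23]);
translate([1796, 373, 380]) cube([81, 1304, 23]);
translate([1984, 373, 380]) cube([81, 1304, 23]);


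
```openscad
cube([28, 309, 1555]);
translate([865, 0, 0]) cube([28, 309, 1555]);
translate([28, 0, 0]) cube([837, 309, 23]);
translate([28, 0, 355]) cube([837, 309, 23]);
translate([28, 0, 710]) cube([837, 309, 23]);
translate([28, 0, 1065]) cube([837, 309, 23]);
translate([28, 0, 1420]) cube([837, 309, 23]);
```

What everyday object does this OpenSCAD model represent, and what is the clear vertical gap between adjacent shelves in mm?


A bookshelf. The clear shelf gap is 332 mm.

Two tall side panels with 5 horizontal boards between them — a bookshelf. The first two shelf undersides are at z = 0 and z = 355; with shelf thickness 23, the clear gap is 355 − 0 − 23 = 332 mm.


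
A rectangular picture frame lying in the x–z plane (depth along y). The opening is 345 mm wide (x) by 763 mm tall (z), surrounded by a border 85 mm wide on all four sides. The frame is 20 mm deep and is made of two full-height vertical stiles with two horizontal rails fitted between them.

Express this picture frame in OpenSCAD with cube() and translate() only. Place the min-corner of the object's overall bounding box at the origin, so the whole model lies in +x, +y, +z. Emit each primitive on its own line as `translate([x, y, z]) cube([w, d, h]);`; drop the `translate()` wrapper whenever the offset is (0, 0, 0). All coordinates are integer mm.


cube([85, 20, 933]);
translate([430, 0, 0]) cube([85, 20, 933]);
translate([85, 0, 0]) cube([345, 20, 85]);
translate([85, 0, 848]) cube([345, 20, 85]);


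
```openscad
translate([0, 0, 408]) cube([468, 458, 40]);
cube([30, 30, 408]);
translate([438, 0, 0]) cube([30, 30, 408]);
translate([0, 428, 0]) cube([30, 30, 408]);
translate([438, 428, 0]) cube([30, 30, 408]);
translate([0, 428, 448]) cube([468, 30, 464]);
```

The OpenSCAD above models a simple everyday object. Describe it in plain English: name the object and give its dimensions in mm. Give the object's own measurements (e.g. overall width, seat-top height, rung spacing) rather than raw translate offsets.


A chair. The seat is a 468×458×40 mm slab with its top at z = 448 mm, on four 30×30 mm corner legs (flush with the seat edges, standing on z = 0). A flat backrest 30 mm thick, 464 mm tall, spans the full seat width and rises from the seat top along its +y edge, rear face flush with the rear of the seat.


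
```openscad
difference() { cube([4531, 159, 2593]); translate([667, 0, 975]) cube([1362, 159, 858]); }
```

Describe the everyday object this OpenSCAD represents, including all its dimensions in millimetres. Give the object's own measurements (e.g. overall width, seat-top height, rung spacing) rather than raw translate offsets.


A wall 4531 mm long (x), 159 mm thick (y), 2593 mm tall, with a rectangular window opening cut through it. The opening is 1362 mm wide and 858 mm tall; its sill is at z = 975 mm and its near (−x) edge is 667 mm from the wall's −x end. The opening passes through the full wall thickness.


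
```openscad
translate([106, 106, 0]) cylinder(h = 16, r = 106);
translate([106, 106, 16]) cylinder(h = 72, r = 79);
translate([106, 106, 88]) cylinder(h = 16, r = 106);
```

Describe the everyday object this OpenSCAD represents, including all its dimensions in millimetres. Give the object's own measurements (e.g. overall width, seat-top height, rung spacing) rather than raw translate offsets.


A spool: two coaxial disc flanges of radius 106 mm and thickness 16 mm, joined by a core cylinder of radius 79 mm and height 72 mm. The lower flange rests on z = 0 and the three cylinders share a vertical axis.


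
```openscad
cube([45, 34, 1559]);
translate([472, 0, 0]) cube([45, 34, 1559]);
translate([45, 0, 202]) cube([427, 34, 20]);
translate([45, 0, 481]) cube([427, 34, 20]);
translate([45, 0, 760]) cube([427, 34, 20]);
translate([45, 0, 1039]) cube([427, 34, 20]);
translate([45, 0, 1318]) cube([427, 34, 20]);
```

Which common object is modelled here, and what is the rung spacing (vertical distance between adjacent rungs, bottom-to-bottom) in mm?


A ladder. The rung spacing is 279 mm.

Two tall 45×34 posts with 5 short bars between them — a ladder. Adjacent rungs sit at z = 202 and z = 481, so the spacing is 481 − 202 = 279 mm.


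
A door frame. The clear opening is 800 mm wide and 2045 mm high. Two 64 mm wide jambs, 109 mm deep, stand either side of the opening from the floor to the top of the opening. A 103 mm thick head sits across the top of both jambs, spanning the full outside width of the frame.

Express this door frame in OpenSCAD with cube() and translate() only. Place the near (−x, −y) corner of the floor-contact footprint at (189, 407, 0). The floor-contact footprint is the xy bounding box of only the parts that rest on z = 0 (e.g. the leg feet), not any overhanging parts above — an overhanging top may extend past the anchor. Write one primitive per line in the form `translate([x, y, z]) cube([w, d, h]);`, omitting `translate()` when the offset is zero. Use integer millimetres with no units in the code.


translate([189, 407, 0]) cube([64, 109, 2045]);
translate([1053, 407, 0]) cube([64, 109, 2045]);
translate([189, 407, 2045]) cube([928, 109, 103]);


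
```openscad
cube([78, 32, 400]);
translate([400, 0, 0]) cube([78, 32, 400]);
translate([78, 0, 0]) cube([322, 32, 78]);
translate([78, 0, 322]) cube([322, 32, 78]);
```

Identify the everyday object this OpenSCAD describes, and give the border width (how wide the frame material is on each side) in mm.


A picture frame. The border width is 78 mm.

Four thin pieces enclosing a rectangular opening — a picture frame. The two full-height stiles are 400 mm tall; the top rail sits at z = 322 and is 78 mm tall, so the border above the opening is 400 − 322 = 78 mm, matching the stile x-width.


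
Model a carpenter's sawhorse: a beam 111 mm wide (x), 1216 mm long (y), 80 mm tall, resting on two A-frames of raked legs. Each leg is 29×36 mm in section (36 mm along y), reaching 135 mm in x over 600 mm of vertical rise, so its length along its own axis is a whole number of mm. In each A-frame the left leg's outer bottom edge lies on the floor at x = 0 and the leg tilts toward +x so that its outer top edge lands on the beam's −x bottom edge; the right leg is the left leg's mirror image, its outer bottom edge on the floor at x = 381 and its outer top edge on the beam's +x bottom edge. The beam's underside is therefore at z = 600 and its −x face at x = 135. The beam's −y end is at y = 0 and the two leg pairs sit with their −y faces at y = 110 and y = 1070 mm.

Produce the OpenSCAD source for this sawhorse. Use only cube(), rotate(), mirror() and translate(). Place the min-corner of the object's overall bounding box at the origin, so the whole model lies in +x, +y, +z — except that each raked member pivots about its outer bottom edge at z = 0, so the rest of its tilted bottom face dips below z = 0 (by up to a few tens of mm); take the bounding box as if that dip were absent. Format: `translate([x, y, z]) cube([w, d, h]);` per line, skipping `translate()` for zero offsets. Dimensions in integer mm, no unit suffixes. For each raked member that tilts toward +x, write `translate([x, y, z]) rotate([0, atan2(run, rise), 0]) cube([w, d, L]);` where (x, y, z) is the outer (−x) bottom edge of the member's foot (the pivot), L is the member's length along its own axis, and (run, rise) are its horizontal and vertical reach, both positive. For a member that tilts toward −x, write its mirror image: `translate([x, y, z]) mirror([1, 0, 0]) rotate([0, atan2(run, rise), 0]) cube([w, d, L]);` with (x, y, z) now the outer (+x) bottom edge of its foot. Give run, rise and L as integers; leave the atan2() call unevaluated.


// leg length = √(135² + 600²) = 615
// right-leg outer foot x = 2·135 + 111 = 381
// beam min-corner = (135, 0, 600)
translate([135, 0, 600]) cube([111, 1216, 80]);
translate([0, 110, 0]) rotate([0, atan2(135, 600), 0]) cube([29, 36, 615]);
translate([381, 110, 0]) mirror([1, 0, 0]) rotate([0, atan2(135, 600), 0]) cube([29, 36, 615]);
translate([0, 1070, 0]) rotate([0, atan2(135, 600), 0]) cube([29, 36, 615]);
translate([381, 1070, 0]) mirror([1, 0, 0]) rotate([0, atan2(135, 600), 0]) cube([29, 36, 615]);


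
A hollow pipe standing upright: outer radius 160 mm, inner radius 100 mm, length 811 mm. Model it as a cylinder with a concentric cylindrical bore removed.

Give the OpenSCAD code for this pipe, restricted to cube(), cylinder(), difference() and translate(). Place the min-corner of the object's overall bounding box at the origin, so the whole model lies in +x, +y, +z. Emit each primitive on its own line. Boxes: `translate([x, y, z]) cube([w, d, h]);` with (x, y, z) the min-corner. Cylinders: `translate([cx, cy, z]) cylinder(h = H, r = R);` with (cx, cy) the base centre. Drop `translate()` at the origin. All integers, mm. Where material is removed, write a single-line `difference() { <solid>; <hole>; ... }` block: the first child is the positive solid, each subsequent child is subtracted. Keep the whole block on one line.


difference() { translate([160, 160, 0]) cylinder(h = 811, r = 160); translate([160, 160, 0]) cylinder(h = 811, r = 100); }


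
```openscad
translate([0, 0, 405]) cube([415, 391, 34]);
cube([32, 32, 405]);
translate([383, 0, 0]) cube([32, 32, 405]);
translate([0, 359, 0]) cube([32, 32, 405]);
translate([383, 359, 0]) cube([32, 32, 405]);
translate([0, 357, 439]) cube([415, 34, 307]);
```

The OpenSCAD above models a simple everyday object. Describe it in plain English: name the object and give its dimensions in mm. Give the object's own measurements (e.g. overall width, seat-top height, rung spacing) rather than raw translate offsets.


A chair. The seat is a 415×391×34 mm slab with its top at z = 439 mm, on four 32×32 mm corner legs (flush with the seat edges, standing on z = 0). A flat backrest 34 mm thick, 307 mm tall, spans the full seat width and rises from the seat top along its +y edge, rear face flush with the rear of the seat.


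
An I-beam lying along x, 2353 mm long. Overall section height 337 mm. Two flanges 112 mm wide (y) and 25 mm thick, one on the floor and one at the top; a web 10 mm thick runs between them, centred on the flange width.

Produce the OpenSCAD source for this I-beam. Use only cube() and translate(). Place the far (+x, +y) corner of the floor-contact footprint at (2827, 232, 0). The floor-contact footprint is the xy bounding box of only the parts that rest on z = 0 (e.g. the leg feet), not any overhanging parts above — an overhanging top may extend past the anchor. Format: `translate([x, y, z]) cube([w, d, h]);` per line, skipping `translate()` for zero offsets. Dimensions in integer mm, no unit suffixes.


translate([474, 120, 0]) cube([2353, 112, 25]);
translate([474, 171, 25]) cube([2353, 10, 287]);
translate([474, 120, 312]) cube([2353, 112, 25]);


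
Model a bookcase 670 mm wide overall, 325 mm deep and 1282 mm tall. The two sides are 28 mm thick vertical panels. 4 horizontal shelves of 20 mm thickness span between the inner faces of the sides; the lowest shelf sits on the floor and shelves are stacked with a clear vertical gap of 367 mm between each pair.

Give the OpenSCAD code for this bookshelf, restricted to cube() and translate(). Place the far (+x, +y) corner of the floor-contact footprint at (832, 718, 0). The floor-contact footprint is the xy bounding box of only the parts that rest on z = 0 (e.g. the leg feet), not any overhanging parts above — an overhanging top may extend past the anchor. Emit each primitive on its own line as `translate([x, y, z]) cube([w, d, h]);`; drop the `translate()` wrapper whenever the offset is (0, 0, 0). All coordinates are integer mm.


translate([162, 393, 0]) cube([28, 325, 1282]);
translate([804, 393, 0]) cube([28, 325, 1282]);
translate([190, 393, 0]) cube([614, 325, 20]);
translate([190, 393, 387]) cube([614, 325, 20]);
translate([190, 393, 774]) cube([614, 325, 20]);
translate([190, 393, 1161]) cube([614, 325, 20]);


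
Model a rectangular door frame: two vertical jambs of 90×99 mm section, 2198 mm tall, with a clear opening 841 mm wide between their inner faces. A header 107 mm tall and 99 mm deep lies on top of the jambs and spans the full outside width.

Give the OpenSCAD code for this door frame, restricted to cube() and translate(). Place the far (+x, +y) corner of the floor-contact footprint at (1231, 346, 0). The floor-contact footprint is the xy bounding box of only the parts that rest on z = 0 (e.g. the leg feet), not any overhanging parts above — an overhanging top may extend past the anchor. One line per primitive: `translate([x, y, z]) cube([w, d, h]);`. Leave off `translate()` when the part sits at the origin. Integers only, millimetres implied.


translate([210, 247, 0]) cube([90, 99, 2198]);
translate([1141, 247, 0]) cube([90, 99, 2198]);
translate([210, 247, 2198]) cube([1021, 99, 107]);


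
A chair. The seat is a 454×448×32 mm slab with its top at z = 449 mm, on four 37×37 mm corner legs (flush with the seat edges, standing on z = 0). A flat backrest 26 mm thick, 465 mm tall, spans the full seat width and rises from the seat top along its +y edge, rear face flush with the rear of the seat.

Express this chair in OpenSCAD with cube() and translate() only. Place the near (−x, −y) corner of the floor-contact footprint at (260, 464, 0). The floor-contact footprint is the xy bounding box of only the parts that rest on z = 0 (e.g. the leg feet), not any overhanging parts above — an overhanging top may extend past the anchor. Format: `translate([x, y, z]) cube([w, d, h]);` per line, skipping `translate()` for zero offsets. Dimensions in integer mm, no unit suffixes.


// leg_h = 449 - 32 = 417
translate([260, 464, 417]) cube([454, 448, 32]);
translate([260, 464, 0]) cube([37, 37, 417]);
translate([677, 464, 0]) cube([37, 37, 417]);
translate([260, 875, 0]) cube([37, 37, 417]);
translate([677, 875, 0]) cube([37, 37, 417]);
translate([260, 886, 449]) cube([454, 26, 465]);


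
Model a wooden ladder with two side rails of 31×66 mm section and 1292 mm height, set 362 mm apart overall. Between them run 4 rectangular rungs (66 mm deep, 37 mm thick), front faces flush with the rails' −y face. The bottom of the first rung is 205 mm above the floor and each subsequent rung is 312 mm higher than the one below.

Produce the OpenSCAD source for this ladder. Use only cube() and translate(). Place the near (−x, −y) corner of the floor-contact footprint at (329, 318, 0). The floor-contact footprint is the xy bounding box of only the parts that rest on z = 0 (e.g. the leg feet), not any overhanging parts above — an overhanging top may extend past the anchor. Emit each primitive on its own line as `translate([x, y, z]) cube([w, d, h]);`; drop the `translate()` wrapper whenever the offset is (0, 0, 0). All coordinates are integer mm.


translate([329, 318, 0]) cube([31, 66, 1292]);
translate([660, 318, 0]) cube([31, 66, 1292]);
translate([360, 318, 205]) cube([300, 66, 37]);
translate([360, 318, 517]) cube([300, 66, 37]);
translate([360, 318, 829]) cube([300, 66, 37]);
translate([360, 318, 1141]) cube([300, 66, 37]);


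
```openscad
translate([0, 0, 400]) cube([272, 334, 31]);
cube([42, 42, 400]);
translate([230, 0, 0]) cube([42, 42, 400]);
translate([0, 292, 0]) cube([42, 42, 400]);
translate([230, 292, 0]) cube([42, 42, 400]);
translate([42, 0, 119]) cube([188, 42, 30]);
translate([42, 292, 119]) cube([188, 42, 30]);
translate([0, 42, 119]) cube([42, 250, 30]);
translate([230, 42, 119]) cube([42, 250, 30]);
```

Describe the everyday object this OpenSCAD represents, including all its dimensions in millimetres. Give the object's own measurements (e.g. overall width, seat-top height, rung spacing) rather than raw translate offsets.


A simple wooden stool: a rectangular seat 272 mm (x) by 334 mm (y), 31 mm thick, top face at z = 431 mm, on four square legs, each 42×42 mm in cross-section. The legs rest on z = 0, each flush with a corner of the seat. Four stretchers, 42 mm wide and 30 mm tall, connect adjacent legs with their undersides at z = 119 mm, each running between the inner faces of the legs it joins and aligned with the legs' outer faces on the other axis.


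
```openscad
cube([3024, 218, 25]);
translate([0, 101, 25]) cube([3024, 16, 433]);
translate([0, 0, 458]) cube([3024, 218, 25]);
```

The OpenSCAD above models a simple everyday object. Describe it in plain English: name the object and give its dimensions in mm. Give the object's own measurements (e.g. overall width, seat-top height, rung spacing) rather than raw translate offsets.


An I-beam lying along x, 3024 mm long. Overall section height 483 mm. Two flanges 218 mm wide (y) and 25 mm thick, one on the floor and one at the top; a web 16 mm thick runs between them, centred on the flange width.


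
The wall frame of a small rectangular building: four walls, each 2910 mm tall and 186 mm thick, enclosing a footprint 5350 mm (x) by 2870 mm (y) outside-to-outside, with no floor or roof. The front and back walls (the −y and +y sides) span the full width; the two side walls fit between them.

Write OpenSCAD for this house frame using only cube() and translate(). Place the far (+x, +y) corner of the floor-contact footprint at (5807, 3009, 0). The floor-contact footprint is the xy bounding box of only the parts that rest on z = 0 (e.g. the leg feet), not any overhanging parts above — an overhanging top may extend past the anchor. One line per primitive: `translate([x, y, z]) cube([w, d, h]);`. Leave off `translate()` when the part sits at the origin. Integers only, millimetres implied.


translate([457, 139, 0]) cube([5350, 186, 2910]);
translate([457, 2823, 0]) cube([5350, 186, 2910]);
translate([457, 325, 0]) cube([186, 2498, 2910]);
translate([5621, 325, 0]) cube([186, 2498, 2910]);


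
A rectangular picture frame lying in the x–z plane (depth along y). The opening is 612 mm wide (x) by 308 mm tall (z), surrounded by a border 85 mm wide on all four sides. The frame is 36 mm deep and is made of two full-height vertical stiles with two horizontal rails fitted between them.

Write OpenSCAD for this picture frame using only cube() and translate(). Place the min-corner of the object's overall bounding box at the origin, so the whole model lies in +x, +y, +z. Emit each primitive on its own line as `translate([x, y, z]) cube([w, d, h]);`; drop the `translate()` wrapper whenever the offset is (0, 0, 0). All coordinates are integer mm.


cube([85, 36, 478]);
translate([697, 0, 0]) cube([85, 36, 478]);
translate([85, 0, 0]) cube([612, 36, 85]);
translate([85, 0, 393]) cube([612, 36, 85]);


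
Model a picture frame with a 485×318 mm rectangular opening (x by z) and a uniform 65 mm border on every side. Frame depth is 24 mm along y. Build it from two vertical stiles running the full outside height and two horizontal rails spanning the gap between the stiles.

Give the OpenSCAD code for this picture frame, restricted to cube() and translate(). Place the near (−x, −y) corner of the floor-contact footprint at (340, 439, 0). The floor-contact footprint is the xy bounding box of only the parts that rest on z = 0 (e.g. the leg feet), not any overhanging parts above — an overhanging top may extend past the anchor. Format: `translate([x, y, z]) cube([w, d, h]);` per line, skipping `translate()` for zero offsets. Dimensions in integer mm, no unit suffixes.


translate([340, 439, 0]) cube([65, 24, 448]);
translate([890, 439, 0]) cube([65, 24, 448]);
translate([405, 439, 0]) cube([485, 24, 65]);
translate([405, 439, 383]) cube([485, 24, 65]);


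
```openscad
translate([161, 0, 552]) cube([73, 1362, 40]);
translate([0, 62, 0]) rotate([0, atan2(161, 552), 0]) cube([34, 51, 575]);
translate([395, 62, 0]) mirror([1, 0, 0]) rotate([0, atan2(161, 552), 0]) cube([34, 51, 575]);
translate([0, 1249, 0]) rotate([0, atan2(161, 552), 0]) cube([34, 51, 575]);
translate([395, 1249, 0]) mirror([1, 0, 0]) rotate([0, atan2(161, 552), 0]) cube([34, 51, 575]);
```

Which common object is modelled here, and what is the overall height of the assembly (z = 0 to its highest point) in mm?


A sawhorse. The overall height is 592 mm.

A beam across two mirrored pairs of raked legs — a sawhorse. The beam's underside is at z = 552 (matching the legs' vertical rise in atan2(161, 552)) and the beam is 40 mm tall, so its top is at 552 + 40 = 592 mm. The raked legs top out at the beam's underside, so that is the highest point.


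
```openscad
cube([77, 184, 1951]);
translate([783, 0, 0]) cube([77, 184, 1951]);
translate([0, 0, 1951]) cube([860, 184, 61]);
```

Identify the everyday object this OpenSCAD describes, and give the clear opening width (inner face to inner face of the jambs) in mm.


A door frame. The clear opening width is 706 mm.

Two 1951 mm tall posts with a header on top — a door frame. The left jamb is 77 mm wide at x = 0; the right jamb starts at x = 783. The clear opening is 783 − 77 = 706 mm.


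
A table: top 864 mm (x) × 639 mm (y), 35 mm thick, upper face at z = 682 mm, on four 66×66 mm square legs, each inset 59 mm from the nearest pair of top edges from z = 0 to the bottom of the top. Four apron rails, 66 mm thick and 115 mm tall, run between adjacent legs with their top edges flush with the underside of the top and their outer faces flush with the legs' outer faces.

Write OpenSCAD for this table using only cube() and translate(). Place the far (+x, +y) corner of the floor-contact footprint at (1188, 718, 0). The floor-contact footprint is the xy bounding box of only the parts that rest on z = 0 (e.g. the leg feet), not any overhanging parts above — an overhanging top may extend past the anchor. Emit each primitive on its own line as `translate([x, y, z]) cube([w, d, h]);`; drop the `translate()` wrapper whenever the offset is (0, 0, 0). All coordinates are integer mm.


// leg_h = 682 - 35 = 647
// apron z = 647 - 115 = 532
translate([383, 138, 647]) cube([864, 639, 35]);
translate([442, 197, 0]) cube([66, 66, 647]);
translate([1122, 197, 0]) cube([66, 66, 647]);
translate([442, 652, 0]) cube([66, 66, 647]);
translate([1122, 652, 0]) cube([66, 66, 647]);
translate([508, 197, 532]) cube([614, 66, 115]);
translate([508, 652, 532]) cube([614, 66, 115]);
translate([442, 263, 532]) cube([66, 389, 115]);
translate([1122, 263, 532]) cube([66, 389, 115]);


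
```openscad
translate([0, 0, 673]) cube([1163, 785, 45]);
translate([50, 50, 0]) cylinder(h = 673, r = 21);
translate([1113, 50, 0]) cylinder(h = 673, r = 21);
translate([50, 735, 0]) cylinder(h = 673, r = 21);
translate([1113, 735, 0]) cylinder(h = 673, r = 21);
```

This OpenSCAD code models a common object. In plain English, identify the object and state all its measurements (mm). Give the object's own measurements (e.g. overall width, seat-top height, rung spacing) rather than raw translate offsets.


A table: top 1163 mm (x) × 785 mm (y), 45 mm thick, upper face at z = 718 mm, on four round legs of 42 mm diameter, each leg's bounding box inset 29 mm from the nearest pair of top edges from z = 0 to the bottom of the top.


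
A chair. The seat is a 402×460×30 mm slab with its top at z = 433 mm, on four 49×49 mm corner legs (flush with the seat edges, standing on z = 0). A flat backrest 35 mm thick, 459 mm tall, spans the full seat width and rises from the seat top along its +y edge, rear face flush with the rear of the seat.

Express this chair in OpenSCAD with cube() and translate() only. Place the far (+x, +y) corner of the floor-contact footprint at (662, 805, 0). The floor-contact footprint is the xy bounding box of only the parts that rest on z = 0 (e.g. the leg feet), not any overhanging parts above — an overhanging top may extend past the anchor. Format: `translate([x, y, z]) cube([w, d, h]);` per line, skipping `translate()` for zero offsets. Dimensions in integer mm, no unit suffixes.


translate([260, 345, 403]) cube([402, 460, 30]);
translate([260, 345, 0]) cube([49, 49, 403]);
translate([613, 345, 0]) cube([49, 49, 403]);
translate([260, 756, 0]) cube([49, 49, 403]);
translate([613, 756, 0]) cube([49, 49, 403]);
translate([260, 770, 433]) cube([402, 35, 459]);


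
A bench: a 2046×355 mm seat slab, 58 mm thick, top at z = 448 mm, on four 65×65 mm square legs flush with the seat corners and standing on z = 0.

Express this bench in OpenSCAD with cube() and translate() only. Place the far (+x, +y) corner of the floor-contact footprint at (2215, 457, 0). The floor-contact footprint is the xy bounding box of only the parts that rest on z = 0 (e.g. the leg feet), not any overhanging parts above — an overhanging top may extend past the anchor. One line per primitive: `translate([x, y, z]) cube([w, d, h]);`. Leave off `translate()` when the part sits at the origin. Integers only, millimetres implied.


translate([169, 102, 390]) cube([2046, 355, 58]);
translate([169, 102, 0]) cube([65, 65, 390]);
translate([169, 392, 0]) cube([65, 65, 390]);
translate([2150, 102, 0]) cube([65, 65, 390]);
translate([2150, 392, 0]) cube([65, 65, 390]);


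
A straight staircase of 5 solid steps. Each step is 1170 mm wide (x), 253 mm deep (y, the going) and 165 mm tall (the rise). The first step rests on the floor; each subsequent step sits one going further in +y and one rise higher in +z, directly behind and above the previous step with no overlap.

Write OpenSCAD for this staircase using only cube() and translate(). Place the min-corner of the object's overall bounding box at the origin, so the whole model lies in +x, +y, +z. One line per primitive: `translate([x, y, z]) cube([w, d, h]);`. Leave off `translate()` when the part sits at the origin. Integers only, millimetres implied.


cube([1170, 253, 165]);
translate([0, 253, 165]) cube([1170, 253, 165]);
translate([0, 506, 330]) cube([1170, 253, 165]);
translate([0, 759, 495]) cube([1170, 253, 165]);
translate([0, 1012, 660]) cube([1170, 253, 165]);


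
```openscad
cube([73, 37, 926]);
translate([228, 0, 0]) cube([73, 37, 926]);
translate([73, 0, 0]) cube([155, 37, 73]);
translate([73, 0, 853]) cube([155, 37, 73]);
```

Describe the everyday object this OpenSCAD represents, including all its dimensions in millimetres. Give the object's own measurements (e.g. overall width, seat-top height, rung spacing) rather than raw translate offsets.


A rectangular picture frame lying in the x–z plane (depth along y). The opening is 155 mm wide (x) by 780 mm tall (z), surrounded by a border 73 mm wide on all four sides. The frame is 37 mm deep and is made of two full-height vertical stiles with two horizontal rails fitted between them.


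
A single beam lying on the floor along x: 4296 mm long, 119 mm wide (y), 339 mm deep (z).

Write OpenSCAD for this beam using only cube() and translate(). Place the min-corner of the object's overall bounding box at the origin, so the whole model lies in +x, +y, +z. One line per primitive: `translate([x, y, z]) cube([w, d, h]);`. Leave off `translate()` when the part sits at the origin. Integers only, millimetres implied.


cube([4296, 119, 339]);


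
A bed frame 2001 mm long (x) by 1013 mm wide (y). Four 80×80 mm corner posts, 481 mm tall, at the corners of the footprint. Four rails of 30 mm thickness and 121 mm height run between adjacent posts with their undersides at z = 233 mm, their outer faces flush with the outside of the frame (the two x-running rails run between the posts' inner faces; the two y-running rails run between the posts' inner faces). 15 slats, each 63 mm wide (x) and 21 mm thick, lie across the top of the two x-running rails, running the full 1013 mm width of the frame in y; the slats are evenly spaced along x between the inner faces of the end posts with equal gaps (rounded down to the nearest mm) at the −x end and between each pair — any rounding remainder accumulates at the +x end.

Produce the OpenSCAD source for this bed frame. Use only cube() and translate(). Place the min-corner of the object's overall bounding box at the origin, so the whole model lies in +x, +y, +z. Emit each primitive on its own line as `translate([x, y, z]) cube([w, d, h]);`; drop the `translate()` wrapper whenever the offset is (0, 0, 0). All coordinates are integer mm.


cube([80, 80, 481]);
translate([0, 933, 0]) cube([80, 80, 481]);
translate([1921, 0, 0]) cube([80, 80, 481]);
translate([1921, 933, 0]) cube([80, 80, 481]);
translate([80, 0, 233]) cube([1841, 30, 121]);
translate([80, 983, 233]) cube([1841, 30, 121]);
translate([0, 80, 233]) cube([30, 853, 121]);
translate([1971, 80, 233]) cube([30, 853, 121]);
translate([136, 0, 354]) cube([63, 1013, 21]);
translate([255, 0, 354]) cube([63, 1013, 21]);
translate([374, 0, 354]) cube([63, 1013, 21]);
translate([493, 0, 354]) cube([63, 1013, 21]);
translate([612, 0, 354]) cube([63, 1013, 21]);
translate([731, 0, 354]) cube([63, 1013, 21]);
translate([850, 0, 354]) cube([63, 1013, 21]);
translate([969, 0, 354]) cube([63, 1013, 21]);
translate([1088, 0, 354]) cube([63, 1013, 21]);
translate([1207, 0, 354]) cube([63, 1013, 21]);
translate([1326, 0, 354]) cube([63, 1013, 21]);
translate([1445, 0, 354]) cube([63, 1013, 21]);
translate([1564, 0, 354]) cube([63, 1013, 21]);
translate([1683, 0, 354]) cube([63, 1013, 21]);
translate([1802, 0, 354]) cube([63, 1013, 21]);


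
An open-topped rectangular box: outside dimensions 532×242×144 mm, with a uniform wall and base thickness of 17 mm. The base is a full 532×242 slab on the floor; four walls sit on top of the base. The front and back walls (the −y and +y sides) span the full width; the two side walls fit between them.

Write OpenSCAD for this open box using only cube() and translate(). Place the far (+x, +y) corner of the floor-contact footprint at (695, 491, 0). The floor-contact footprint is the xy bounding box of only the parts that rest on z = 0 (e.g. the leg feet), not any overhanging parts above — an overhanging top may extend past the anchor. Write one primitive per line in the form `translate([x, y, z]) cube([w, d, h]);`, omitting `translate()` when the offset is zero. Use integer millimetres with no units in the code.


translate([163, 249, 0]) cube([532, 242, 17]);
translate([163, 249, 17]) cube([532, 17, 127]);
translate([163, 474, 17]) cube([532, 17, 127]);
translate([163, 266, 17]) cube([17, 208, 127]);
translate([678, 266, 17]) cube([17, 208, 127]);


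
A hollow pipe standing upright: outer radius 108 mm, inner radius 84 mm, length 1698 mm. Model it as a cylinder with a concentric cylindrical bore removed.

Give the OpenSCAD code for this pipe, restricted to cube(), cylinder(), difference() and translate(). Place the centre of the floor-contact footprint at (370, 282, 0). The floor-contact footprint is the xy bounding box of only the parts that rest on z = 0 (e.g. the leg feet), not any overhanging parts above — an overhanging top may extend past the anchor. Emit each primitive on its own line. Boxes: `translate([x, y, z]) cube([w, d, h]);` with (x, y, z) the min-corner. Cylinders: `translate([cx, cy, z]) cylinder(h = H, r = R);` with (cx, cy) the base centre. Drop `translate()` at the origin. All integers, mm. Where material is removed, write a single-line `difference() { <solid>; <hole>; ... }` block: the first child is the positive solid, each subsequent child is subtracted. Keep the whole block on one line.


difference() { translate([370, 282, 0]) cylinder(h = 1698, r = 108); translate([370, 282, 0]) cylinder(h = 1698, r = 84); }


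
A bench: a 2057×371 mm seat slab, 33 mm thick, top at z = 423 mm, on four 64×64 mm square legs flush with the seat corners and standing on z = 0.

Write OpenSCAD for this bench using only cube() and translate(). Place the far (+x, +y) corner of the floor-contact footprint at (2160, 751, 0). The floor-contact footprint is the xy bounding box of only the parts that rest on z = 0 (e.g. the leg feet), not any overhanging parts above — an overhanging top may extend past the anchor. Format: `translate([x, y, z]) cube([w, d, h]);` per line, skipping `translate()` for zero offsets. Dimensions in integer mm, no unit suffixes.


// leg_h = 423 − 33 = 390
translate([103, 380, 390]) cube([2057, 371, 33]);
translate([103, 380, 0]) cube([64, 64, 390]);
translate([103, 687, 0]) cube([64, 64, 390]);
translate([2096, 380, 0]) cube([64, 64, 390]);
translate([2096, 687, 0]) cube([64, 64, 390]);


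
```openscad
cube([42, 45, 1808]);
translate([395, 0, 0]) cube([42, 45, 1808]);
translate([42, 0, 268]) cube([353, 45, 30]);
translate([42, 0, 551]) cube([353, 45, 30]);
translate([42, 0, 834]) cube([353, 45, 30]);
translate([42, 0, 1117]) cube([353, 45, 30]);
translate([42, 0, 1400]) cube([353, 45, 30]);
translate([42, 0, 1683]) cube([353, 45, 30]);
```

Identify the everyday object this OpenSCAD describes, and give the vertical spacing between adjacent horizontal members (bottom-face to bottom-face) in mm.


A ladder. The rung spacing is 283 mm.

Two tall 42×45 posts with 6 short bars between them — a ladder. Adjacent rungs sit at z = 268 and z = 551, so the spacing is 551 − 268 = 283 mm.


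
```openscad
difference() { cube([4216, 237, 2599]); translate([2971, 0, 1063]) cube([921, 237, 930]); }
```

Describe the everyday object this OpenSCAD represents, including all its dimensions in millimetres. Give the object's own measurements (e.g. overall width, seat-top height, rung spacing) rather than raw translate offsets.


A wall 4216 mm long (x), 237 mm thick (y), 2599 mm tall, with a rectangular window opening cut through it. The opening is 921 mm wide and 930 mm tall; its sill is at z = 1063 mm and its near (−x) edge is 2971 mm from the wall's −x end. The opening passes through the full wall thickness.


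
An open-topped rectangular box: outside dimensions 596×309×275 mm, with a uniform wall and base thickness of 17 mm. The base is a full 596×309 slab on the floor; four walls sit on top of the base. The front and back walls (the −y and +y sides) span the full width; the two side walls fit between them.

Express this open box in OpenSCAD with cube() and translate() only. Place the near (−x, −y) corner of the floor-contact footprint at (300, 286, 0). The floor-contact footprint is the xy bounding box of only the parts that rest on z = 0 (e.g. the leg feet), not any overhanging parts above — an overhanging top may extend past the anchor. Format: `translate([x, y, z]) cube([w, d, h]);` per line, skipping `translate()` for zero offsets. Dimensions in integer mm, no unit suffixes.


translate([300, 286, 0]) cube([596, 309, 17]);
translate([300, 286, 17]) cube([596, 17, 258]);
translate([300, 578, 17]) cube([596, 17, 258]);
translate([300, 303, 17]) cube([17, 275, 258]);
translate([879, 303, 17]) cube([17, 275, 258]);


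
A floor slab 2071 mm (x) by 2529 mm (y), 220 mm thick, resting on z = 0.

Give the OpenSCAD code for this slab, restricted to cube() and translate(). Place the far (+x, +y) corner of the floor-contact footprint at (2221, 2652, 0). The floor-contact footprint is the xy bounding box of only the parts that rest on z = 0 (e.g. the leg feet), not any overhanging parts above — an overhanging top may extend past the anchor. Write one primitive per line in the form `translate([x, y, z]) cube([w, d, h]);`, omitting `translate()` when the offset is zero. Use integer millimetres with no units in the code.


translate([150, 123, 0]) cube([2071, 2529, 220]);


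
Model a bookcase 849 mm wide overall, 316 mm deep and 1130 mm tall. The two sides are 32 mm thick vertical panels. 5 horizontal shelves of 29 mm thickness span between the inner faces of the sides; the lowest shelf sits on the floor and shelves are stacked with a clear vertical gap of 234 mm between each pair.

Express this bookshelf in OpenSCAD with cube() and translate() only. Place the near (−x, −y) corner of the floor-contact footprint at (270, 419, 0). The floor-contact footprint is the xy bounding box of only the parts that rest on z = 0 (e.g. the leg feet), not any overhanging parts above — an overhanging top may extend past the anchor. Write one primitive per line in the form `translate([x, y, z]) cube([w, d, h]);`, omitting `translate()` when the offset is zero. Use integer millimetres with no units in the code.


translate([270, 419, 0]) cube([32, 316, 1130]);
translate([1087, 419, 0]) cube([32, 316, 1130]);
translate([302, 419, 0]) cube([785, 316, 29]);
translate([302, 419, 263]) cube([785, 316, 29]);
translate([302, 419, 526]) cube([785, 316, 29]);
translate([302, 419, 789]) cube([785, 316, 29]);
translate([302, 419, 1052]) cube([785, 316, 29]);
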